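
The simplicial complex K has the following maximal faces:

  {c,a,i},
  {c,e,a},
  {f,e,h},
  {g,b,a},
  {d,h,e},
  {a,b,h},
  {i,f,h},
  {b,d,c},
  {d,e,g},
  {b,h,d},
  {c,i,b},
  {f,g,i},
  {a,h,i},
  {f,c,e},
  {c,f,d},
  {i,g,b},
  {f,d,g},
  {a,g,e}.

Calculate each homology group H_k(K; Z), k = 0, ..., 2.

H_0 ≅ Z,  H_1 ≅ Z ⊕ Z/2Z,  H_2 = 0.

Order the vertices as a < b < c < d < e < f < g < h < i. Listing each simplex with vertices in this order, K has dimension 2 with simplices:

  0-simplices (9): a, b, c, d, e, f, g, h, i
  1-simplices (27): ab, ac, ae, ag, ah, ai, bc, bd, bg, bh, bi, cd, ce, cf, ci, de, df, dg, dh, ef, eg, eh, fg, fh, fi, gi, hi
  2-simplices (18): abg, abh, ace, aci, aeg, ahi, bcd, bci, bdh, bgi, cdf, cef, deg, deh, dfg, efh, fgi, fhi

so the chain groups are C_0 ≅ Z^9, C_1 ≅ Z^27, C_2 ≅ Z^18.

∂_1: C_1 → C_0 maps an edge to its endpoints' difference, ∂[p,q] = q − p. For instance
  ∂dh = h − d.
The 9×27 boundary matrix has rank 8 and Smith normal form diag(1,1,1,1,1,1,1,1).

The boundary map ∂_2: C_2 → C_1 maps a triangle to the signed sum of its edges. For instance
  ∂abg = bg − ag + ab,
  ∂fhi = hi − fi + fh.
The 27×18 boundary matrix has rank 18 and Smith normal form diag(1,1,1,1,1,1,1,1,1,1,1,1,1,1,1,1,1,2).

Now H_k = ker ∂_k / im ∂_{k+1}, so:

  H_0: rank C_0 − rank ∂_1 = 9 − 8 = 1, and the invariant factors of ∂_1 are all 1, so H_0 ≅ Z.
  H_1: rank ker ∂_1 − rank ∂_2 = (27 − 8) − 18 = 1, and ∂_2 has invariant factor 2 > 1, so H_1 ≅ Z ⊕ Z/2Z.
  H_2: rank ker ∂_2 − rank ∂_3 = (18 − 18) − 0 = 0, and there is no ∂_3, so H_2 ≅ 0.

As a check, the Euler characteristic is 9 − 27 + 18 = 0, which agrees with 1 − 1 + 0 = 0.
(K is a triangulation of the Klein bottle.)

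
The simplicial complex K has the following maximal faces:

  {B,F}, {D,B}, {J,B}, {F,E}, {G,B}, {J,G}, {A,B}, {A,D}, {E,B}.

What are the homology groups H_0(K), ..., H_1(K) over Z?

We work with the vertex ordering A < B < D < E < F < G < J. The simplices of K, each written with vertices in increasing order, are:

  0-simplices (7): A, B, D, E, F, G, J
  1-simplices (9): AB, AD, BD, BE, BF, BG, BJ, EF, GJ

giving chain groups C_0 ≅ Z^7, C_1 ≅ Z^9.

∂_1: C_1 → C_0 maps an edge to its endpoints' difference, ∂[p,q] = q − p.
The resulting 7×9 matrix has rank 6, and its Smith normal form has invariant factors (1,1,1,1,1,1).

Now H_k = ker ∂_k / im ∂_{k+1}, so:

  H_0: rank C_0 − rank ∂_1 = 7 − 6 = 1, and the invariant factors of ∂_1 are all 1, so H_0 ≅ Z.
  H_1: rank ker ∂_1 − rank ∂_2 = (9 − 6) − 0 = 3, and there is no ∂_2, so H_1 ≅ Z^3.

(K is a triangulation of a wedge of 3 circles.)

H_0 = Z,  H_1 = Z^3.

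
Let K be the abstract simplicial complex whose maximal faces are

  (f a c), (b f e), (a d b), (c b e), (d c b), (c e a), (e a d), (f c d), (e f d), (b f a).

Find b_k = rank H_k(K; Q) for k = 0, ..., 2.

Take the total order a < b < c < d < e < f on the vertex set. Then K (dimension 2) consists of the simplices:

  0-simplices (6): a, b, c, d, e, f
  1-simplices (15): ab, ac, ad, ae, af, bc, bd, be, bf, cd, ce, cf, de, df, ef
  2-simplices (10): abd, abf, ace, acf, ade, bcd, bce, bef, cdf, def

giving chain groups C_0 ≅ Z^6, C_1 ≅ Z^15, C_2 ≅ Z^10.

The boundary map ∂_1: C_1 → C_0 sends each edge [p,q] (with p < q) to q − p. For instance
  ∂af = f − a.
As a 6×15 matrix over Z this has rank 5, with invariant factors (1,1,1,1,1).

The boundary map ∂_2: C_2 → C_1 acts by ∂[p,q,r] = [q,r] − [p,r] + [p,q]. For instance
  ∂abf = bf − af + ab,
  ∂abd = bd − ad + ab.
The resulting 15×10 matrix has rank 10, and its Smith normal form has invariant factors (1,1,1,1,1,1,1,1,1,2).

From H_k ≅ ker(∂_k) / im(∂_{k+1}) we obtain:

  H_0: rank C_0 − rank ∂_1 = 6 − 5 = 1, and the invariant factors of ∂_1 are all 1, so H_0 ≅ Z.
  H_1: rank ker ∂_1 − rank ∂_2 = (15 − 5) − 10 = 0, and ∂_2 has invariant factor 2 > 1, so H_1 ≅ Z/2Z.
  H_2: rank ker ∂_2 − rank ∂_3 = (10 − 10) − 0 = 0, and there is no ∂_3, so H_2 ≅ 0.

As a check, the Euler characteristic is 6 − 15 + 10 = 1, which agrees with 1 − 0 + 0 = 1.
(K is a triangulation of the real projective plane RP^2.)

Hence the Betti numbers are b_0 = 1, b_1 = 0, b_2 = 0.

b_0 = 1, b_1 = 0, b_2 = 0.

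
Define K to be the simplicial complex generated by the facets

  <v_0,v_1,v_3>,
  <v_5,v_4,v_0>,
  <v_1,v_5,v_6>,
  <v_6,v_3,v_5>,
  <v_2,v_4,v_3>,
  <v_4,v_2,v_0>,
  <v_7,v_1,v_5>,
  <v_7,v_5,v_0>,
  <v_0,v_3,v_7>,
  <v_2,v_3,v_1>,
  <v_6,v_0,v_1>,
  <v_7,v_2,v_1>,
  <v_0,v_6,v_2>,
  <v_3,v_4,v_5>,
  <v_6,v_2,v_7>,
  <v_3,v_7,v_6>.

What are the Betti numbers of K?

b_0 = 1, b_1 = 2, b_2 = 1.

We work with the vertex ordering v_0 < v_1 < v_2 < v_3 < v_4 < v_5 < v_6 < v_7. The simplices of K, each written with vertices in increasing order, are:

  0-simplices (8): [v_0], [v_1], [v_2], [v_3], [v_4], [v_5], [v_6], [v_7]
  1-simplices (24): (24 of them)
  2-simplices (16): (16 of them)

Hence C_0 ≅ Z^8, C_1 ≅ Z^24, C_2 ≅ Z^16.

∂_1: C_1 → C_0 maps an edge to its endpoints' difference, ∂[p,q] = q − p.
As a 8×24 matrix over Z this has rank 7, with invariant factors (1,1,1,1,1,1,1).

The boundary map ∂_2: C_2 → C_1 acts by ∂[p,q,r] = [q,r] − [p,r] + [p,q]. For instance
  ∂[v_2,v_6,v_7] = [v_6,v_7] − [v_2,v_7] + [v_2,v_6],
  ∂[v_0,v_5,v_7] = [v_5,v_7] − [v_0,v_7] + [v_0,v_5].
As a 24×16 matrix over Z this has rank 15, with invariant factors (1,1,1,1,1,1,1,1,1,1,1,1,1,1,1).

Computing H_k = (kernel of ∂_k) / (image of ∂_{k+1}):

  H_0: rank C_0 − rank ∂_1 = 8 − 7 = 1, and the invariant factors of ∂_1 are all 1, so H_0 = Z.
  H_1: rank ker ∂_1 − rank ∂_2 = (24 − 7) − 15 = 2, and the invariant factors of ∂_2 are all 1, so H_1 = Z^2.
  H_2: rank ker ∂_2 − rank ∂_3 = (16 − 15) − 0 = 1, and there is no ∂_3, so H_2 = Z.

Hence the Betti numbers are b_0 = 1, b_1 = 2, b_2 = 1.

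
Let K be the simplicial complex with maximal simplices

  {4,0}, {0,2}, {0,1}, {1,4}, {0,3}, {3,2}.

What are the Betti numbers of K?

b_0 = 1, b_1 = 2.

Order the vertices as 0 < 1 < 2 < 3 < 4. Listing each simplex with vertices in this order, K has dimension 1 with simplices:

  0-simplices (5): [0], [1], [2], [3], [4]
  1-simplices (6): [0,1], [0,2], [0,3], [0,4], [1,4], [2,3]

so the chain groups are C_0 ≅ Z^5, C_1 ≅ Z^6.

∂_1: C_1 → C_0 sends each edge [p,q] (with p < q) to q − p. For instance
  ∂[1,4] = [4] − [1].
As a 5×6 matrix over Z this has rank 4, with invariant factors (1,1,1,1).

Reading off H_k = ker ∂_k / im ∂_{k+1}:

  H_0: rank C_0 − rank ∂_1 = 5 − 4 = 1, and the invariant factors of ∂_1 are all 1, so H_0 ≅ Z.
  H_1: rank ker ∂_1 − rank ∂_2 = (6 − 4) − 0 = 2, and there is no ∂_2, so H_1 ≅ Z^2.

As a check, the Euler characteristic is 5 − 6 = -1, which agrees with 1 − 2 = -1.

Hence the Betti numbers are b_0 = 1, b_1 = 2.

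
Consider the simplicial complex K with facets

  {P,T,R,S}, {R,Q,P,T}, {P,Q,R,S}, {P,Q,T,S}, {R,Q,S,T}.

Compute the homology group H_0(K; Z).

Take the total order P < Q < R < S < T on the vertex set. Then K (dimension 3) consists of the simplices:

  0-simplices (5): P, Q, R, S, T
  1-simplices (10): PQ, PR, PS, PT, QR, QS, QT, RS, RT, ST
  2-simplices (10): PQR, PQS, PQT, PRS, PRT, PST, QRS, QRT, QST, RST
  3-simplices (5): PQRS, PQRT, PQST, PRST, QRST

so the chain groups are C_0 ≅ Z^5, C_1 ≅ Z^10, C_2 ≅ Z^10, C_3 ≅ Z^5.

∂_1: C_1 → C_0 maps an edge to its endpoints' difference, ∂[p,q] = q − p. For instance
  ∂RT = T − R.
The 5×10 boundary matrix has rank 4 and Smith normal form diag(1,1,1,1).

The boundary map ∂_2: C_2 → C_1 sends each 2-simplex [p,q,r] to [q,r] − [p,r] + [p,q]. For instance
  ∂PRS = RS − PS + PR,
  ∂QRT = RT − QT + QR.
The 10×10 boundary matrix has rank 6 and Smith normal form diag(1,1,1,1,1,1).

The boundary map ∂_3: C_3 → C_2 sends each 3-simplex σ to the alternating sum Σ_i (−1)^i (σ with its i-th vertex removed). For instance
  ∂PRST = RST − PST + PRT − PRS,
  ∂PQRS = QRS − PRS + PQS − PQR.
As a 10×5 matrix over Z this has rank 4, with invariant factors (1,1,1,1).

Reading off H_k = ker ∂_k / im ∂_{k+1}:

  H_0: rank C_0 − rank ∂_1 = 5 − 4 = 1, and the invariant factors of ∂_1 are all 1, so H_0 = Z.

H_0 ≅ Z.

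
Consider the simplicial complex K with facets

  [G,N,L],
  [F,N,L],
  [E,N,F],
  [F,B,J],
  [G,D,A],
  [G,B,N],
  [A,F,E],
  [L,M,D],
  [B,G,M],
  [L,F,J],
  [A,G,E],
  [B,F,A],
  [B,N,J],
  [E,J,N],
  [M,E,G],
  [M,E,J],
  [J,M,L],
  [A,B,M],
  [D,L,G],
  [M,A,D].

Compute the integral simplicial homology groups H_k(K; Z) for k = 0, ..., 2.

We work with the vertex ordering A < B < D < E < F < G < J < L < M < N. The simplices of K, each written with vertices in increasing order, are:

  0-simplices (10): A, B, D, E, F, G, J, L, M, N
  1-simplices (30): AB, AD, AE, AF, AG, AM, BF, BG, BJ, BM, BN, DG, DL, DM, EF, EG, EJ, EM, EN, FJ, FL, FN, GL, GM, GN, JL, JM, JN, LM, LN
  2-simplices (20): ABF, ABM, ADG, ADM, AEF, AEG, BFJ, BGM, BGN, BJN, DGL, DLM, EFN, EGM, EJM, EJN, FJL, FLN, GLN, JLM

Hence C_0 ≅ Z^10, C_1 ≅ Z^30, C_2 ≅ Z^20.

The boundary map ∂_1: C_1 → C_0 sends each edge [p,q] (with p < q) to q − p. For instance
  ∂EG = G − E.
The 10×30 boundary matrix has rank 9 and Smith normal form diag(1,1,1,1,1,1,1,1,1).

The boundary map ∂_2: C_2 → C_1 acts by ∂[p,q,r] = [q,r] − [p,r] + [p,q]. For instance
  ∂FJL = JL − FL + FJ,
  ∂ABF = BF − AF + AB.
As a 30×20 matrix over Z this has rank 20, with invariant factors (1,1,1,1,1,1,1,1,1,1,1,1,1,1,1,1,1,1,1,2).

Now H_k = ker ∂_k / im ∂_{k+1}, so:

  H_0: rank C_0 − rank ∂_1 = 10 − 9 = 1, and the invariant factors of ∂_1 are all 1, so H_0 ≅ Z.
  H_1: rank ker ∂_1 − rank ∂_2 = (30 − 9) − 20 = 1, and ∂_2 has invariant factor 2 > 1, so H_1 ≅ Z ⊕ Z/2.
  H_2: rank ker ∂_2 − rank ∂_3 = (20 − 20) − 0 = 0, and there is no ∂_3, so H_2 ≅ 0.

As a check, the Euler characteristic is 10 − 30 + 20 = 0, which agrees with 1 − 1 + 0 = 0.

H_0 = Z,  H_1 = Z ⊕ Z/2,  H_2 = 0.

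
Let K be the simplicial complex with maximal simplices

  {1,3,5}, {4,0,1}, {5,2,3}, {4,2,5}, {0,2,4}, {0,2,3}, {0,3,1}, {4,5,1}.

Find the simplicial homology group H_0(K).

H_0 = Z.

We work with the vertex ordering 0 < 1 < 2 < 3 < 4 < 5. The simplices of K, each written with vertices in increasing order, are:

  0-simplices (6): [0], [1], [2], [3], [4], [5]
  1-simplices (12): [0,1], [0,2], [0,3], [0,4], [1,3], [1,4], [1,5], [2,3], [2,4], [2,5], [3,5], [4,5]
  2-simplices (8): [0,1,3], [0,1,4], [0,2,3], [0,2,4], [1,3,5], [1,4,5], [2,3,5], [2,4,5]

Hence C_0 ≅ Z^6, C_1 ≅ Z^12, C_2 ≅ Z^8.

The boundary map ∂_1: C_1 → C_0 is given by ∂[p,q] = [q] − [p].
The resulting 6×12 matrix has rank 5, and its Smith normal form has invariant factors (1,1,1,1,1).

The boundary map ∂_2: C_2 → C_1 maps a triangle to the signed sum of its edges. For instance
  ∂[0,1,4] = [1,4] − [0,4] + [0,1],
  ∂[2,4,5] = [4,5] − [2,5] + [2,4].
The resulting 12×8 matrix has rank 7, and its Smith normal form has invariant factors (1,1,1,1,1,1,1).

Now H_k = ker ∂_k / im ∂_{k+1}, so:

  H_0: rank C_0 − rank ∂_1 = 6 − 5 = 1, and the invariant factors of ∂_1 are all 1, so H_0 ≅ Z.

(K is a triangulation of the 2-sphere S^2.)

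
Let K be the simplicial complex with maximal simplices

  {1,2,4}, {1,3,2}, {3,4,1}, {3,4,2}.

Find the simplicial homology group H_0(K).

Fix the vertex order 1 < 2 < 3 < 4 and write every simplex with vertices in increasing order. Then dim K = 2 and the simplices of K are:

  0-simplices (4): [1], [2], [3], [4]
  1-simplices (6): [1,2], [1,3], [1,4], [2,3], [2,4], [3,4]
  2-simplices (4): [1,2,3], [1,2,4], [1,3,4], [2,3,4]

so the chain groups are C_0 ≅ Z^4, C_1 ≅ Z^6, C_2 ≅ Z^4.

Boundary ∂_1: C_1 → C_0 is given by ∂[p,q] = [q] − [p].
The 4×6 boundary matrix has rank 3 and Smith normal form diag(1,1,1).

The boundary map ∂_2: C_2 → C_1 sends each 2-simplex [p,q,r] to [q,r] − [p,r] + [p,q]. For instance
  ∂[1,2,3] = [2,3] − [1,3] + [1,2],
  ∂[1,3,4] = [3,4] − [1,4] + [1,3].
The resulting 6×4 matrix has rank 3, and its Smith normal form has invariant factors (1,1,1).

Computing H_k = (kernel of ∂_k) / (image of ∂_{k+1}):

  H_0: rank C_0 − rank ∂_1 = 4 − 3 = 1, and the invariant factors of ∂_1 are all 1, so H_0 = Z.

H_0 ≅ Z.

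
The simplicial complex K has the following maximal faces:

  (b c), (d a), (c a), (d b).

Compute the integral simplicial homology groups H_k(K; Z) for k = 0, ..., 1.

H_0 = Z,  H_1 = Z.

We work with the vertex ordering a < b < c < d. The simplices of K, each written with vertices in increasing order, are:

  0-simplices (4): a, b, c, d
  1-simplices (4): ac, ad, bc, bd

giving chain groups C_0 ≅ Z^4, C_1 ≅ Z^4.

The boundary map ∂_1: C_1 → C_0 sends each edge [p,q] (with p < q) to q − p.
The resulting 4×4 matrix has rank 3, and its Smith normal form has invariant factors (1,1,1).

Now H_k = ker ∂_k / im ∂_{k+1}, so:

  H_0: rank C_0 − rank ∂_1 = 4 − 3 = 1, and the invariant factors of ∂_1 are all 1, so H_0 ≅ Z.
  H_1: rank ker ∂_1 − rank ∂_2 = (4 − 3) − 0 = 1, and there is no ∂_2, so H_1 ≅ Z.

As a check, the Euler characteristic is 4 − 4 = 0, which agrees with 1 − 1 = 0.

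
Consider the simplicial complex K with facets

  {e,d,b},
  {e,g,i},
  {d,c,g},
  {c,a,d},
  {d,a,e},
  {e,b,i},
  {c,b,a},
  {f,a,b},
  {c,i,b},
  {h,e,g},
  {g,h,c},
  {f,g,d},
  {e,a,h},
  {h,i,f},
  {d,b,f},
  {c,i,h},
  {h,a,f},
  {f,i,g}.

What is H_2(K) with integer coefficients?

H_2 ≅ 0.

Take the total order a < b < c < d < e < f < g < h < i on the vertex set. Then K (dimension 2) consists of the simplices:

  0-simplices (9): a, b, c, d, e, f, g, h, i
  1-simplices (27): ab, ac, ad, ae, af, ah, bc, bd, be, bf, bi, cd, cg, ch, ci, de, df, dg, eg, eh, ei, fg, fh, fi, gh, gi, hi
  2-simplices (18): abc, abf, acd, ade, aeh, afh, bci, bde, bdf, bei, cdg, cgh, chi, dfg, egh, egi, fgi, fhi

Hence C_0 ≅ Z^9, C_1 ≅ Z^27, C_2 ≅ Z^18.

∂_1: C_1 → C_0 maps an edge to its endpoints' difference, ∂[p,q] = q − p. For instance
  ∂eg = g − e.
As a 9×27 matrix over Z this has rank 8, with invariant factors (1,1,1,1,1,1,1,1).

Boundary ∂_2: C_2 → C_1 maps a triangle to the signed sum of its edges. For instance
  ∂acd = cd − ad + ac,
  ∂ade = de − ae + ad.
As a 27×18 matrix over Z this has rank 18, with invariant factors (1,1,1,1,1,1,1,1,1,1,1,1,1,1,1,1,1,2).

Reading off H_k = ker ∂_k / im ∂_{k+1}:

  H_2: rank ker ∂_2 − rank ∂_3 = (18 − 18) − 0 = 0, and there is no ∂_3, so H_2 = 0.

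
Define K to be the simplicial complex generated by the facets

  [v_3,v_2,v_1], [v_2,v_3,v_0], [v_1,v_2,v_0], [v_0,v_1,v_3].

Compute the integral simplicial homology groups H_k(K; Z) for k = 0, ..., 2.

K has 4 vertices, 6 edges, 4 triangles.
rank ∂_0 = 0, rank ∂_1 = 3 ⇒ b_0 = 4 − 0 − 3 = 1; all invariant factors of ∂_1 are 1 so no torsion. So H_0 ≅ Z.
rank ∂_1 = 3, rank ∂_2 = 3 ⇒ b_1 = 6 − 3 − 3 = 0; all invariant factors of ∂_2 are 1 so no torsion. So H_1 ≅ 0.
rank ∂_2 = 3, rank ∂_3 = 0 ⇒ b_2 = 4 − 3 − 0 = 1. So H_2 ≅ Z.

H_0 = Z,  H_1 = 0,  H_2 = Z.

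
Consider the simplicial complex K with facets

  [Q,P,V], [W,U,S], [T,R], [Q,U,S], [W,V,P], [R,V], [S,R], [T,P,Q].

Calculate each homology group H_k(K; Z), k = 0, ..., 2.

H_0 ≅ Z,  H_1 ≅ Z^3,  H_2 = 0.

Fix the vertex order P < Q < R < S < T < U < V < W and write every simplex with vertices in increasing order. Then dim K = 2 and the simplices of K are:

  0-simplices (8): P, Q, R, S, T, U, V, W
  1-simplices (15): PQ, PT, PV, PW, QS, QT, QU, QV, RS, RT, RV, SU, SW, UW, VW
  2-simplices (5): PQT, PQV, PVW, QSU, SUW

Hence C_0 ≅ Z^8, C_1 ≅ Z^15, C_2 ≅ Z^5.

∂_1: C_1 → C_0 is given by ∂[p,q] = [q] − [p].
The resulting 8×15 matrix has rank 7, and its Smith normal form has invariant factors (1,1,1,1,1,1,1).

Boundary ∂_2: C_2 → C_1 acts by ∂[p,q,r] = [q,r] − [p,r] + [p,q]. For instance
  ∂PQT = QT − PT + PQ,
  ∂SUW = UW − SW + SU.
The resulting 15×5 matrix has rank 5, and its Smith normal form has invariant factors (1,1,1,1,1).

From H_k ≅ ker(∂_k) / im(∂_{k+1}) we obtain:

  H_0: rank C_0 − rank ∂_1 = 8 − 7 = 1, and the invariant factors of ∂_1 are all 1, so H_0 = Z.
  H_1: rank ker ∂_1 − rank ∂_2 = (15 − 7) − 5 = 3, and the invariant factors of ∂_2 are all 1, so H_1 = Z^3.
  H_2: rank ker ∂_2 − rank ∂_3 = (5 − 5) − 0 = 0, and there is no ∂_3, so H_2 = 0.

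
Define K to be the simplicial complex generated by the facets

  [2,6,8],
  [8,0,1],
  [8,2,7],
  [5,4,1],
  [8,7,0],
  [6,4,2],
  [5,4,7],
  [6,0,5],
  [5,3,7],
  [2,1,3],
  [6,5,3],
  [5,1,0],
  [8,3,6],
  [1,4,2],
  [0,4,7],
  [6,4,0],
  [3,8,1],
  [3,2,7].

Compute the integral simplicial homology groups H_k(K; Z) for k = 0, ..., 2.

H_0 = Z,  H_1 = Z ⊕ Z/2,  H_2 = 0.

K has 9 vertices, 27 edges, 18 triangles.
rank ∂_0 = 0, rank ∂_1 = 8 ⇒ b_0 = 9 − 0 − 8 = 1; all invariant factors of ∂_1 are 1 so no torsion. So H_0 = Z.
rank ∂_1 = 8, rank ∂_2 = 18 ⇒ b_1 = 27 − 8 − 18 = 1; ∂_2 has invariant factor(s) [2] giving torsion. So H_1 = Z ⊕ Z/2.
rank ∂_2 = 18, rank ∂_3 = 0 ⇒ b_2 = 18 − 18 − 0 = 0. So H_2 = 0.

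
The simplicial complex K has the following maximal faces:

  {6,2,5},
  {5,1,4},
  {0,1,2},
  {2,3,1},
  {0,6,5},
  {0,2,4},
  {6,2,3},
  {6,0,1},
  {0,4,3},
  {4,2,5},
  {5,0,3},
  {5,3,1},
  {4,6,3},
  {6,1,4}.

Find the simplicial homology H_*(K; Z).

H_0 ≅ Z,  H_1 ≅ Z^2,  H_2 ≅ Z.

We work with the vertex ordering 0 < 1 < 2 < 3 < 4 < 5 < 6. The simplices of K, each written with vertices in increasing order, are:

  0-simplices (7): [0], [1], [2], [3], [4], [5], [6]
  1-simplices (21): [0,1], [0,2], [0,3], [0,4], [0,5], [0,6], [1,2], [1,3], [1,4], [1,5], [1,6], [2,3], [2,4], [2,5], [2,6], [3,4], [3,5], [3,6], [4,5], [4,6], [5,6]
  2-simplices (14): [0,1,2], [0,1,6], [0,2,4], [0,3,4], [0,3,5], [0,5,6], [1,2,3], [1,3,5], [1,4,5], [1,4,6], [2,3,6], [2,4,5], [2,5,6], [3,4,6]

giving chain groups C_0 ≅ Z^7, C_1 ≅ Z^21, C_2 ≅ Z^14.

∂_1: C_1 → C_0 is given by ∂[p,q] = [q] − [p]. For instance
  ∂[4,5] = [5] − [4].
This gives a 7×21 integer matrix of rank 6; reducing to Smith normal form yields diagonal entries (1,1,1,1,1,1).

∂_2: C_2 → C_1 sends each 2-simplex [p,q,r] to [q,r] − [p,r] + [p,q]. For instance
  ∂[1,2,3] = [2,3] − [1,3] + [1,2],
  ∂[0,5,6] = [5,6] − [0,6] + [0,5].
This gives a 21×14 integer matrix of rank 13; reducing to Smith normal form yields diagonal entries (1,1,1,1,1,1,1,1,1,1,1,1,1).

Now H_k = ker ∂_k / im ∂_{k+1}, so:

  H_0: rank C_0 − rank ∂_1 = 7 − 6 = 1, and the invariant factors of ∂_1 are all 1, so H_0 = Z.
  H_1: rank ker ∂_1 − rank ∂_2 = (21 − 6) − 13 = 2, and the invariant factors of ∂_2 are all 1, so H_1 = Z^2.
  H_2: rank ker ∂_2 − rank ∂_3 = (14 − 13) − 0 = 1, and there is no ∂_3, so H_2 = Z.

As a check, the Euler characteristic is 7 − 21 + 14 = 0, which agrees with 1 − 2 + 1 = 0.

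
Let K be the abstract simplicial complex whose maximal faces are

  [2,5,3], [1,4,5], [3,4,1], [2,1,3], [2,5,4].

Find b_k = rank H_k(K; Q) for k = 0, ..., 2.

b_0 = 1, b_1 = 1, b_2 = 0.

Order the vertices as 1 < 2 < 3 < 4 < 5. Listing each simplex with vertices in this order, K has dimension 2 with simplices:

  0-simplices (5): [1], [2], [3], [4], [5]
  1-simplices (10): [1,2], [1,3], [1,4], [1,5], [2,3], [2,4], [2,5], [3,4], [3,5], [4,5]
  2-simplices (5): [1,2,3], [1,3,4], [1,4,5], [2,3,5], [2,4,5]

giving chain groups C_0 ≅ Z^5, C_1 ≅ Z^10, C_2 ≅ Z^5.

∂_1: C_1 → C_0 sends each edge [p,q] (with p < q) to q − p. For instance
  ∂[1,2] = [2] − [1].
The 5×10 boundary matrix has rank 4 and Smith normal form diag(1,1,1,1).

∂_2: C_2 → C_1 sends each 2-simplex [p,q,r] to [q,r] − [p,r] + [p,q]. For instance
  ∂[1,2,3] = [2,3] − [1,3] + [1,2],
  ∂[1,4,5] = [4,5] − [1,5] + [1,4].
This gives a 10×5 integer matrix of rank 5; reducing to Smith normal form yields diagonal entries (1,1,1,1,1).

Computing H_k = (kernel of ∂_k) / (image of ∂_{k+1}):

  H_0: rank C_0 − rank ∂_1 = 5 − 4 = 1, and the invariant factors of ∂_1 are all 1, so H_0 = Z.
  H_1: rank ker ∂_1 − rank ∂_2 = (10 − 4) − 5 = 1, and the invariant factors of ∂_2 are all 1, so H_1 = Z.
  H_2: rank ker ∂_2 − rank ∂_3 = (5 − 5) − 0 = 0, and there is no ∂_3, so H_2 = 0.

(K is a triangulation of the Möbius band.)

Hence the Betti numbers are b_0 = 1, b_1 = 1, b_2 = 0.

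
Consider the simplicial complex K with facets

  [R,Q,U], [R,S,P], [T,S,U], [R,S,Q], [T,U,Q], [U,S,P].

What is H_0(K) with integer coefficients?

H_0 ≅ Z.

Fix the vertex order P < Q < R < S < T < U and write every simplex with vertices in increasing order. Then dim K = 2 and the simplices of K are:

  0-simplices (6): P, Q, R, S, T, U
  1-simplices (12): PR, PS, PU, QR, QS, QT, QU, RS, RU, ST, SU, TU
  2-simplices (6): PRS, PSU, QRS, QRU, QTU, STU

Hence C_0 ≅ Z^6, C_1 ≅ Z^12, C_2 ≅ Z^6.

The boundary map ∂_1: C_1 → C_0 maps an edge to its endpoints' difference, ∂[p,q] = q − p. For instance
  ∂RS = S − R.
This gives a 6×12 integer matrix of rank 5; reducing to Smith normal form yields diagonal entries (1,1,1,1,1).

∂_2: C_2 → C_1 acts by ∂[p,q,r] = [q,r] − [p,r] + [p,q]. For instance
  ∂PSU = SU − PU + PS,
  ∂QRS = RS − QS + QR.
As a 12×6 matrix over Z this has rank 6, with invariant factors (1,1,1,1,1,1).

Now H_k = ker ∂_k / im ∂_{k+1}, so:

  H_0: rank C_0 − rank ∂_1 = 6 − 5 = 1, and the invariant factors of ∂_1 are all 1, so H_0 ≅ Z.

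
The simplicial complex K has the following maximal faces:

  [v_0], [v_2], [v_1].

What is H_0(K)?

H_0 = Z^3.

Take the total order v_0 < v_1 < v_2 on the vertex set. Then K (dimension 0) consists of the simplices:

  0-simplices (3): [v_0], [v_1], [v_2]

Hence C_0 ≅ Z^3.

Now H_k = ker ∂_k / im ∂_{k+1}, so:

  H_0: rank C_0 − rank ∂_1 = 3 − 0 = 3, and there is no ∂_1, so H_0 = Z^3.

(K is a triangulation of a set of 3 points.)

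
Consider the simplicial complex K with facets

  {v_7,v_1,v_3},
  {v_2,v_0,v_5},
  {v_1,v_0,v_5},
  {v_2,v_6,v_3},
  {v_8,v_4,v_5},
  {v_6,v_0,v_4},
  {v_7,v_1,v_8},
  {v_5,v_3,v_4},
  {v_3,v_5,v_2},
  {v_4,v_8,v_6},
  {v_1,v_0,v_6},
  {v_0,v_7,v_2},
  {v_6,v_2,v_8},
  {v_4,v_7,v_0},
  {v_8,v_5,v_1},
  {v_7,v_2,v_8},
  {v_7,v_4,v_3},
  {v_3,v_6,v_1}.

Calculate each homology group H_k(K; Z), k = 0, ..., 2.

Take the total order v_0 < v_1 < v_2 < v_3 < v_4 < v_5 < v_6 < v_7 < v_8 on the vertex set. Then K (dimension 2) consists of the simplices:

  0-simplices (9): [v_0], [v_1], [v_2], [v_3], [v_4], [v_5], [v_6], [v_7], [v_8]
  1-simplices (27): (27 of them)
  2-simplices (18): (18 of them)

Hence C_0 ≅ Z^9, C_1 ≅ Z^27, C_2 ≅ Z^18.

The boundary map ∂_1: C_1 → C_0 maps an edge to its endpoints' difference, ∂[p,q] = q − p.
The resulting 9×27 matrix has rank 8, and its Smith normal form has invariant factors (1,1,1,1,1,1,1,1).

The boundary map ∂_2: C_2 → C_1 maps a triangle to the signed sum of its edges. For instance
  ∂[v_0,v_1,v_6] = [v_1,v_6] − [v_0,v_6] + [v_0,v_1],
  ∂[v_0,v_2,v_5] = [v_2,v_5] − [v_0,v_5] + [v_0,v_2].
As a 27×18 matrix over Z this has rank 17, with invariant factors (1,1,1,1,1,1,1,1,1,1,1,1,1,1,1,1,1).

Reading off H_k = ker ∂_k / im ∂_{k+1}:

  H_0: rank C_0 − rank ∂_1 = 9 − 8 = 1, and the invariant factors of ∂_1 are all 1, so H_0 ≅ Z.
  H_1: rank ker ∂_1 − rank ∂_2 = (27 − 8) − 17 = 2, and the invariant factors of ∂_2 are all 1, so H_1 ≅ Z^2.
  H_2: rank ker ∂_2 − rank ∂_3 = (18 − 17) − 0 = 1, and there is no ∂_3, so H_2 ≅ Z.

(K is a triangulation of the torus T^2.)

H_0 ≅ Z,  H_1 ≅ Z^2,  H_2 ≅ Z.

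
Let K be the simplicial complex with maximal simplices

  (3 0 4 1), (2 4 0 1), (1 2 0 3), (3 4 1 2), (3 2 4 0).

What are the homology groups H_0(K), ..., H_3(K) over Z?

K has 5 vertices, 10 edges, 10 triangles, 5 3-simplices.
rank ∂_0 = 0, rank ∂_1 = 4 ⇒ b_0 = 5 − 0 − 4 = 1; all invariant factors of ∂_1 are 1 so no torsion. So H_0 ≅ Z.
rank ∂_1 = 4, rank ∂_2 = 6 ⇒ b_1 = 10 − 4 − 6 = 0; all invariant factors of ∂_2 are 1 so no torsion. So H_1 ≅ 0.
rank ∂_2 = 6, rank ∂_3 = 4 ⇒ b_2 = 10 − 6 − 4 = 0; all invariant factors of ∂_3 are 1 so no torsion. So H_2 ≅ 0.
rank ∂_3 = 4, rank ∂_4 = 0 ⇒ b_3 = 5 − 4 − 0 = 1. So H_3 ≅ Z.

H_0 = Z,  H_1 = 0,  H_2 = 0,  H_3 = Z.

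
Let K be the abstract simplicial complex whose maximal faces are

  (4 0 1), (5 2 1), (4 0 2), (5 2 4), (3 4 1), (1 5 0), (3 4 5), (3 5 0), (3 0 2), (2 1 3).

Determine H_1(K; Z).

H_1 = Z/2Z.

Fix the vertex order 0 < 1 < 2 < 3 < 4 < 5 and write every simplex with vertices in increasing order. Then dim K = 2 and the simplices of K are:

  0-simplices (6): [0], [1], [2], [3], [4], [5]
  1-simplices (15): [0,1], [0,2], [0,3], [0,4], [0,5], [1,2], [1,3], [1,4], [1,5], [2,3], [2,4], [2,5], [3,4], [3,5], [4,5]
  2-simplices (10): [0,1,4], [0,1,5], [0,2,3], [0,2,4], [0,3,5], [1,2,3], [1,2,5], [1,3,4], [2,4,5], [3,4,5]

Hence C_0 ≅ Z^6, C_1 ≅ Z^15, C_2 ≅ Z^10.

The boundary map ∂_1: C_1 → C_0 maps an edge to its endpoints' difference, ∂[p,q] = q − p. For instance
  ∂[1,4] = [4] − [1].
This gives a 6×15 integer matrix of rank 5; reducing to Smith normal form yields diagonal entries (1,1,1,1,1).

Boundary ∂_2: C_2 → C_1 acts by ∂[p,q,r] = [q,r] − [p,r] + [p,q]. For instance
  ∂[1,3,4] = [3,4] − [1,4] + [1,3],
  ∂[2,4,5] = [4,5] − [2,5] + [2,4].
This gives a 15×10 integer matrix of rank 10; reducing to Smith normal form yields diagonal entries (1,1,1,1,1,1,1,1,1,2).

Computing H_k = (kernel of ∂_k) / (image of ∂_{k+1}):

  H_1: rank ker ∂_1 − rank ∂_2 = (15 − 5) − 10 = 0, and ∂_2 has invariant factor 2 > 1, so H_1 ≅ Z/2Z.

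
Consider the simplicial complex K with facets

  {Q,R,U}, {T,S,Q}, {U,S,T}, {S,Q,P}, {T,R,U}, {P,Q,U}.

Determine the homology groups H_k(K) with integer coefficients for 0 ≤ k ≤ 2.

H_0 = Z,  H_1 = Z,  H_2 = 0.

K has 6 vertices, 12 edges, 6 triangles.
rank ∂_0 = 0, rank ∂_1 = 5 ⇒ b_0 = 6 − 0 − 5 = 1; all invariant factors of ∂_1 are 1 so no torsion. So H_0 = Z.
rank ∂_1 = 5, rank ∂_2 = 6 ⇒ b_1 = 12 − 5 − 6 = 1; all invariant factors of ∂_2 are 1 so no torsion. So H_1 = Z.
rank ∂_2 = 6, rank ∂_3 = 0 ⇒ b_2 = 6 − 6 − 0 = 0. So H_2 = 0.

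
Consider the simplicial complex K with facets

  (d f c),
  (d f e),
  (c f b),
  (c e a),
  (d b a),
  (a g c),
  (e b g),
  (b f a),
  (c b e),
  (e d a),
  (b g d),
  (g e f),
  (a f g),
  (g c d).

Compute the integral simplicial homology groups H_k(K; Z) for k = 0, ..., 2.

Order the vertices as a < b < c < d < e < f < g. Listing each simplex with vertices in this order, K has dimension 2 with simplices:

  0-simplices (7): a, b, c, d, e, f, g
  1-simplices (21): ab, ac, ad, ae, af, ag, bc, bd, be, bf, bg, cd, ce, cf, cg, de, df, dg, ef, eg, fg
  2-simplices (14): abd, abf, ace, acg, ade, afg, bce, bcf, bdg, beg, cdf, cdg, def, efg

so the chain groups are C_0 ≅ Z^7, C_1 ≅ Z^21, C_2 ≅ Z^14.

Boundary ∂_1: C_1 → C_0 maps an edge to its endpoints' difference, ∂[p,q] = q − p.
This gives a 7×21 integer matrix of rank 6; reducing to Smith normal form yields diagonal entries (1,1,1,1,1,1).

∂_2: C_2 → C_1 sends each 2-simplex [p,q,r] to [q,r] − [p,r] + [p,q]. For instance
  ∂efg = fg − eg + ef,
  ∂abd = bd − ad + ab.
As a 21×14 matrix over Z this has rank 13, with invariant factors (1,1,1,1,1,1,1,1,1,1,1,1,1).

Now H_k = ker ∂_k / im ∂_{k+1}, so:

  H_0: rank C_0 − rank ∂_1 = 7 − 6 = 1, and the invariant factors of ∂_1 are all 1, so H_0 ≅ Z.
  H_1: rank ker ∂_1 − rank ∂_2 = (21 − 6) − 13 = 2, and the invariant factors of ∂_2 are all 1, so H_1 ≅ Z^2.
  H_2: rank ker ∂_2 − rank ∂_3 = (14 − 13) − 0 = 1, and there is no ∂_3, so H_2 ≅ Z.

(K is a triangulation of the torus T^2.)

H_0 ≅ Z,  H_1 ≅ Z^2,  H_2 ≅ Z.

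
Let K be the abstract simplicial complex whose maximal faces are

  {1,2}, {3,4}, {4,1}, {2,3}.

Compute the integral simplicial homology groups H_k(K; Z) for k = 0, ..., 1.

H_0 = Z,  H_1 = Z.

Take the total order 1 < 2 < 3 < 4 on the vertex set. Then K (dimension 1) consists of the simplices:

  0-simplices (4): [1], [2], [3], [4]
  1-simplices (4): [1,2], [1,4], [2,3], [3,4]

giving chain groups C_0 ≅ Z^4, C_1 ≅ Z^4.

Boundary ∂_1: C_1 → C_0 sends each edge [p,q] (with p < q) to q − p. For instance
  ∂[1,4] = [4] − [1].
This gives a 4×4 integer matrix of rank 3; reducing to Smith normal form yields diagonal entries (1,1,1).

Now H_k = ker ∂_k / im ∂_{k+1}, so:

  H_0: rank C_0 − rank ∂_1 = 4 − 3 = 1, and the invariant factors of ∂_1 are all 1, so H_0 ≅ Z.
  H_1: rank ker ∂_1 − rank ∂_2 = (4 − 3) − 0 = 1, and there is no ∂_2, so H_1 ≅ Z.

As a check, the Euler characteristic is 4 − 4 = 0, which agrees with 1 − 1 = 0.
(K is a triangulation of the circle S^1.)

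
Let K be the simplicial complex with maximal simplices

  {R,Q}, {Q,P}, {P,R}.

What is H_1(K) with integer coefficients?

H_1 ≅ Z.

Take the total order P < Q < R on the vertex set. Then K (dimension 1) consists of the simplices:

  0-simplices (3): P, Q, R
  1-simplices (3): PQ, PR, QR

Hence C_0 ≅ Z^3, C_1 ≅ Z^3.

Boundary ∂_1: C_1 → C_0 maps an edge to its endpoints' difference, ∂[p,q] = q − p. For instance
  ∂PR = R − P.
As a 3×3 matrix over Z this has rank 2, with invariant factors (1,1).

Reading off H_k = ker ∂_k / im ∂_{k+1}:

  H_1: rank ker ∂_1 − rank ∂_2 = (3 − 2) − 0 = 1, and there is no ∂_2, so H_1 = Z.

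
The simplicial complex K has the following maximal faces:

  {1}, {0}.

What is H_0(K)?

Order the vertices as 0 < 1. Listing each simplex with vertices in this order, K has dimension 0 with simplices:

  0-simplices (2): [0], [1]

giving chain groups C_0 ≅ Z^2.

Now H_k = ker ∂_k / im ∂_{k+1}, so:

  H_0: rank C_0 − rank ∂_1 = 2 − 0 = 2, and there is no ∂_1, so H_0 ≅ Z^2.

(K is a triangulation of a set of 2 points.)

H_0 ≅ Z^2.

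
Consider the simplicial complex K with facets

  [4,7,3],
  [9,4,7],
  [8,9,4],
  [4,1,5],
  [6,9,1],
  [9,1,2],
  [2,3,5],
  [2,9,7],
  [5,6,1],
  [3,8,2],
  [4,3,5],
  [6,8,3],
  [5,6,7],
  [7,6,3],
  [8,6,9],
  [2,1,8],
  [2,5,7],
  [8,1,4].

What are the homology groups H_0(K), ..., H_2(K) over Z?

Fix the vertex order 1 < 2 < 3 < 4 < 5 < 6 < 7 < 8 < 9 and write every simplex with vertices in increasing order. Then dim K = 2 and the simplices of K are:

  0-simplices (9): [1], [2], [3], [4], [5], [6], [7], [8], [9]
  1-simplices (27): (27 of them)
  2-simplices (18): [1,2,8], [1,2,9], [1,4,5], [1,4,8], [1,5,6], [1,6,9], [2,3,5], [2,3,8], [2,5,7], [2,7,9], [3,4,5], [3,4,7], [3,6,7], [3,6,8], [4,7,9], [4,8,9], [5,6,7], [6,8,9]

giving chain groups C_0 ≅ Z^9, C_1 ≅ Z^27, C_2 ≅ Z^18.

∂_1: C_1 → C_0 maps an edge to its endpoints' difference, ∂[p,q] = q − p. For instance
  ∂[3,4] = [4] − [3].
As a 9×27 matrix over Z this has rank 8, with invariant factors (1,1,1,1,1,1,1,1).

The boundary map ∂_2: C_2 → C_1 sends each 2-simplex [p,q,r] to [q,r] − [p,r] + [p,q]. For instance
  ∂[4,7,9] = [7,9] − [4,9] + [4,7],
  ∂[1,2,8] = [2,8] − [1,8] + [1,2].
As a 27×18 matrix over Z this has rank 18, with invariant factors (1,1,1,1,1,1,1,1,1,1,1,1,1,1,1,1,1,2).

From H_k ≅ ker(∂_k) / im(∂_{k+1}) we obtain:

  H_0: rank C_0 − rank ∂_1 = 9 − 8 = 1, and the invariant factors of ∂_1 are all 1, so H_0 = Z.
  H_1: rank ker ∂_1 − rank ∂_2 = (27 − 8) − 18 = 1, and ∂_2 has invariant factor 2 > 1, so H_1 = Z ⊕ Z_2.
  H_2: rank ker ∂_2 − rank ∂_3 = (18 − 18) − 0 = 0, and there is no ∂_3, so H_2 = 0.

H_0 ≅ Z,  H_1 ≅ Z ⊕ Z_2,  H_2 = 0.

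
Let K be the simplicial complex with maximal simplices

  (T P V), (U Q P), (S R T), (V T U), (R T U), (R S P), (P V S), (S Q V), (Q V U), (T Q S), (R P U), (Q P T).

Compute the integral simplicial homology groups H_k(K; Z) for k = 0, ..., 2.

Take the total order P < Q < R < S < T < U < V on the vertex set. Then K (dimension 2) consists of the simplices:

  0-simplices (7): P, Q, R, S, T, U, V
  1-simplices (18): PQ, PR, PS, PT, PU, PV, QS, QT, QU, QV, RS, RT, RU, ST, SV, TU, TV, UV
  2-simplices (12): PQT, PQU, PRS, PRU, PSV, PTV, QST, QSV, QUV, RST, RTU, TUV

Hence C_0 ≅ Z^7, C_1 ≅ Z^18, C_2 ≅ Z^12.

Boundary ∂_1: C_1 → C_0 is given by ∂[p,q] = [q] − [p].
The resulting 7×18 matrix has rank 6, and its Smith normal form has invariant factors (1,1,1,1,1,1).

∂_2: C_2 → C_1 maps a triangle to the signed sum of its edges. For instance
  ∂PRS = RS − PS + PR,
  ∂PRU = RU − PU + PR.
The resulting 18×12 matrix has rank 12, and its Smith normal form has invariant factors (1,1,1,1,1,1,1,1,1,1,1,2).

From H_k ≅ ker(∂_k) / im(∂_{k+1}) we obtain:

  H_0: rank C_0 − rank ∂_1 = 7 − 6 = 1, and the invariant factors of ∂_1 are all 1, so H_0 = Z.
  H_1: rank ker ∂_1 − rank ∂_2 = (18 − 6) − 12 = 0, and ∂_2 has invariant factor 2 > 1, so H_1 = Z/2.
  H_2: rank ker ∂_2 − rank ∂_3 = (12 − 12) − 0 = 0, and there is no ∂_3, so H_2 = 0.

(K is a triangulation of the real projective plane RP^2.)

H_0 ≅ Z,  H_1 ≅ Z/2,  H_2 = 0.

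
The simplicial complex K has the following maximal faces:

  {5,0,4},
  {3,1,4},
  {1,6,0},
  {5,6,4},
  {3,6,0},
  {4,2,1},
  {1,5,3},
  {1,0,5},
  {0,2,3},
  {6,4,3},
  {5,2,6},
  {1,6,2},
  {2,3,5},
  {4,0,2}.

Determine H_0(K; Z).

H_0 = Z.

Take the total order 0 < 1 < 2 < 3 < 4 < 5 < 6 on the vertex set. Then K (dimension 2) consists of the simplices:

  0-simplices (7): [0], [1], [2], [3], [4], [5], [6]
  1-simplices (21): [0,1], [0,2], [0,3], [0,4], [0,5], [0,6], [1,2], [1,3], [1,4], [1,5], [1,6], [2,3], [2,4], [2,5], [2,6], [3,4], [3,5], [3,6], [4,5], [4,6], [5,6]
  2-simplices (14): [0,1,5], [0,1,6], [0,2,3], [0,2,4], [0,3,6], [0,4,5], [1,2,4], [1,2,6], [1,3,4], [1,3,5], [2,3,5], [2,5,6], [3,4,6], [4,5,6]

Hence C_0 ≅ Z^7, C_1 ≅ Z^21, C_2 ≅ Z^14.

∂_1: C_1 → C_0 maps an edge to its endpoints' difference, ∂[p,q] = q − p. For instance
  ∂[0,3] = [3] − [0].
As a 7×21 matrix over Z this has rank 6, with invariant factors (1,1,1,1,1,1).

Boundary ∂_2: C_2 → C_1 acts by ∂[p,q,r] = [q,r] − [p,r] + [p,q]. For instance
  ∂[1,2,4] = [2,4] − [1,4] + [1,2],
  ∂[0,1,6] = [1,6] − [0,6] + [0,1].
As a 21×14 matrix over Z this has rank 13, with invariant factors (1,1,1,1,1,1,1,1,1,1,1,1,1).

From H_k ≅ ker(∂_k) / im(∂_{k+1}) we obtain:

  H_0: rank C_0 − rank ∂_1 = 7 − 6 = 1, and the invariant factors of ∂_1 are all 1, so H_0 = Z.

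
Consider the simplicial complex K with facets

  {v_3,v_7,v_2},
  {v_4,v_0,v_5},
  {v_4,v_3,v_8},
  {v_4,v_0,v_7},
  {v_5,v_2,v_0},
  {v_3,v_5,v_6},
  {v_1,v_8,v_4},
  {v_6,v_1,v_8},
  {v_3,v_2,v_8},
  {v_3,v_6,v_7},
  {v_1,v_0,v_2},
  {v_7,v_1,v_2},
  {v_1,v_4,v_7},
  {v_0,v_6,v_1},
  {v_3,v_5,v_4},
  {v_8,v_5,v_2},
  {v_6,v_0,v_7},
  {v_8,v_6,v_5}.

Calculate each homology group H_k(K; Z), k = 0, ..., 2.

Order the vertices as v_0 < v_1 < v_2 < v_3 < v_4 < v_5 < v_6 < v_7 < v_8. Listing each simplex with vertices in this order, K has dimension 2 with simplices:

  0-simplices (9): [v_0], [v_1], [v_2], [v_3], [v_4], [v_5], [v_6], [v_7], [v_8]
  1-simplices (27): (27 of them)
  2-simplices (18): (18 of them)

giving chain groups C_0 ≅ Z^9, C_1 ≅ Z^27, C_2 ≅ Z^18.

Boundary ∂_1: C_1 → C_0 sends each edge [p,q] (with p < q) to q − p. For instance
  ∂[v_2,v_7] = [v_7] − [v_2].
The resulting 9×27 matrix has rank 8, and its Smith normal form has invariant factors (1,1,1,1,1,1,1,1).

Boundary ∂_2: C_2 → C_1 acts by ∂[p,q,r] = [q,r] − [p,r] + [p,q]. For instance
  ∂[v_2,v_3,v_7] = [v_3,v_7] − [v_2,v_7] + [v_2,v_3],
  ∂[v_2,v_3,v_8] = [v_3,v_8] − [v_2,v_8] + [v_2,v_3].
The resulting 27×18 matrix has rank 18, and its Smith normal form has invariant factors (1,1,1,1,1,1,1,1,1,1,1,1,1,1,1,1,1,2).

From H_k ≅ ker(∂_k) / im(∂_{k+1}) we obtain:

  H_0: rank C_0 − rank ∂_1 = 9 − 8 = 1, and the invariant factors of ∂_1 are all 1, so H_0 ≅ Z.
  H_1: rank ker ∂_1 − rank ∂_2 = (27 − 8) − 18 = 1, and ∂_2 has invariant factor 2 > 1, so H_1 ≅ Z ⊕ Z/2.
  H_2: rank ker ∂_2 − rank ∂_3 = (18 − 18) − 0 = 0, and there is no ∂_3, so H_2 ≅ 0.

H_0 ≅ Z,  H_1 ≅ Z ⊕ Z/2,  H_2 = 0.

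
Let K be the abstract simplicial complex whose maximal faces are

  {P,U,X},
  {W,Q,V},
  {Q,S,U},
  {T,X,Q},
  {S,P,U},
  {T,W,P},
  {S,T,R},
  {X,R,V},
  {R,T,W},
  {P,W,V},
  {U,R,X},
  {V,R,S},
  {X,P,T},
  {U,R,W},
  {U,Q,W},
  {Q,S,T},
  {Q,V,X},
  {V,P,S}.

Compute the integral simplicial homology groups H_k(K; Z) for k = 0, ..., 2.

H_0 ≅ Z,  H_1 ≅ Z^2,  H_2 ≅ Z.

K has 9 vertices, 27 edges, 18 triangles.
rank ∂_0 = 0, rank ∂_1 = 8 ⇒ b_0 = 9 − 0 − 8 = 1; all invariant factors of ∂_1 are 1 so no torsion. So H_0 ≅ Z.
rank ∂_1 = 8, rank ∂_2 = 17 ⇒ b_1 = 27 − 8 − 17 = 2; all invariant factors of ∂_2 are 1 so no torsion. So H_1 ≅ Z^2.
rank ∂_2 = 17, rank ∂_3 = 0 ⇒ b_2 = 18 − 17 − 0 = 1. So H_2 ≅ Z.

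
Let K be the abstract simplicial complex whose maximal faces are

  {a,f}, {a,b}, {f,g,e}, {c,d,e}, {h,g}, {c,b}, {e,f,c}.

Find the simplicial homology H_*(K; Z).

Order the vertices as a < b < c < d < e < f < g < h. Listing each simplex with vertices in this order, K has dimension 2 with simplices:

  0-simplices (8): a, b, c, d, e, f, g, h
  1-simplices (11): ab, af, bc, cd, ce, cf, de, ef, eg, fg, gh
  2-simplices (3): cde, cef, efg

so the chain groups are C_0 ≅ Z^8, C_1 ≅ Z^11, C_2 ≅ Z^3.

Boundary ∂_1: C_1 → C_0 sends each edge [p,q] (with p < q) to q − p. For instance
  ∂eg = g − e.
The resulting 8×11 matrix has rank 7, and its Smith normal form has invariant factors (1,1,1,1,1,1,1).

The boundary map ∂_2: C_2 → C_1 sends each 2-simplex [p,q,r] to [q,r] − [p,r] + [p,q]. For instance
  ∂cde = de − ce + cd,
  ∂cef = ef − cf + ce.
As a 11×3 matrix over Z this has rank 3, with invariant factors (1,1,1).

Now H_k = ker ∂_k / im ∂_{k+1}, so:

  H_0: rank C_0 − rank ∂_1 = 8 − 7 = 1, and the invariant factors of ∂_1 are all 1, so H_0 ≅ Z.
  H_1: rank ker ∂_1 − rank ∂_2 = (11 − 7) − 3 = 1, and the invariant factors of ∂_2 are all 1, so H_1 ≅ Z.
  H_2: rank ker ∂_2 − rank ∂_3 = (3 − 3) − 0 = 0, and there is no ∂_3, so H_2 ≅ 0.

As a check, the Euler characteristic is 8 − 11 + 3 = 0, which agrees with 1 − 1 + 0 = 0.

H_0 ≅ Z,  H_1 ≅ Z,  H_2 = 0.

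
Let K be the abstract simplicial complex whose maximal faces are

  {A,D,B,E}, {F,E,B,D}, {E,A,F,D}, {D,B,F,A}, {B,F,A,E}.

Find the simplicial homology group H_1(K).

Take the total order A < B < D < E < F on the vertex set. Then K (dimension 3) consists of the simplices:

  0-simplices (5): A, B, D, E, F
  1-simplices (10): AB, AD, AE, AF, BD, BE, BF, DE, DF, EF
  2-simplices (10): ABD, ABE, ABF, ADE, ADF, AEF, BDE, BDF, BEF, DEF
  3-simplices (5): ABDE, ABDF, ABEF, ADEF, BDEF

so the chain groups are C_0 ≅ Z^5, C_1 ≅ Z^10, C_2 ≅ Z^10, C_3 ≅ Z^5.

∂_1: C_1 → C_0 maps an edge to its endpoints' difference, ∂[p,q] = q − p. For instance
  ∂DE = E − D.
The resulting 5×10 matrix has rank 4, and its Smith normal form has invariant factors (1,1,1,1).

∂_2: C_2 → C_1 sends each 2-simplex [p,q,r] to [q,r] − [p,r] + [p,q]. For instance
  ∂BDF = DF − BF + BD,
  ∂ADE = DE − AE + AD.
As a 10×10 matrix over Z this has rank 6, with invariant factors (1,1,1,1,1,1).

∂_3: C_3 → C_2 sends each 3-simplex σ to the alternating sum Σ_i (−1)^i (σ with its i-th vertex removed). For instance
  ∂ABDF = BDF − ADF + ABF − ABD,
  ∂ADEF = DEF − AEF + ADF − ADE.
The resulting 10×5 matrix has rank 4, and its Smith normal form has invariant factors (1,1,1,1).

Now H_k = ker ∂_k / im ∂_{k+1}, so:

  H_1: rank ker ∂_1 − rank ∂_2 = (10 − 4) − 6 = 0, and the invariant factors of ∂_2 are all 1, so H_1 = 0.

(K is a triangulation of the 3-sphere S^3.)

H_1 = 0.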